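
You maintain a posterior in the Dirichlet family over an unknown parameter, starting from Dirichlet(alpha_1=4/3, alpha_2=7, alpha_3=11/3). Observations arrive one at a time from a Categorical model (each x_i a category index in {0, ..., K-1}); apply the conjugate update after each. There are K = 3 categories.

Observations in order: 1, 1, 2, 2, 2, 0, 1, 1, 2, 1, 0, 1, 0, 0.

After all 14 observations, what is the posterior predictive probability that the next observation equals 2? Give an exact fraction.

obs 1: x=1 → posterior Dirichlet(4/3, 8, 11/3)
obs 2: x=1 → posterior Dirichlet(4/3, 9, 11/3)
obs 3: x=2 → posterior Dirichlet(4/3, 9, 14/3)
obs 4: x=2 → posterior Dirichlet(4/3, 9, 17/3)
obs 5: x=2 → posterior Dirichlet(4/3, 9, 20/3)
obs 6: x=0 → posterior Dirichlet(7/3, 9, 20/3)
obs 7: x=1 → posterior Dirichlet(7/3, 10, 20/3)
obs 8: x=1 → posterior Dirichlet(7/3, 11, 20/3)
obs 9: x=2 → posterior Dirichlet(7/3, 11, 23/3)
obs 10: x=1 → posterior Dirichlet(7/3, 12, 23/3)
obs 11: x=0 → posterior Dirichlet(10/3, 12, 23/3)
obs 12: x=1 → posterior Dirichlet(10/3, 13, 23/3)
obs 13: x=0 → posterior Dirichlet(13/3, 13, 23/3)
obs 14: x=0 → posterior Dirichlet(16/3, 13, 23/3)

23/78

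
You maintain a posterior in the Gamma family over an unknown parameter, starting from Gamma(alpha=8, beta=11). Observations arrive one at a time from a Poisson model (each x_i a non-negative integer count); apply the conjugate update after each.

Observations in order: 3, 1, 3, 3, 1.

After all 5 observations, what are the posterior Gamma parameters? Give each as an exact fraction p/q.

alpha=19, beta=16

obs 1: x=3 → posterior Gamma(11, 12)
obs 2: x=1 → posterior Gamma(12, 13)
obs 3: x=3 → posterior Gamma(15, 14)
obs 4: x=3 → posterior Gamma(18, 15)
obs 5: x=1 → posterior Gamma(19, 16)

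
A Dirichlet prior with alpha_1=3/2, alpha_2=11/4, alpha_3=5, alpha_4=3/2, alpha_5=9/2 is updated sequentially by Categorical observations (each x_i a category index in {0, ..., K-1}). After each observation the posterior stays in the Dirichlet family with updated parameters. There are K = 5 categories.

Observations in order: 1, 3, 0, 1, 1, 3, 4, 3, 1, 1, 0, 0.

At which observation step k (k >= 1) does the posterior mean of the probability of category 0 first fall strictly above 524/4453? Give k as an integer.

obs 1: x=1 → posterior Dirichlet(3/2, 15/4, 5, 3/2, 9/2)
obs 2: x=3 → posterior Dirichlet(3/2, 15/4, 5, 5/2, 9/2)
obs 3: x=0 → posterior Dirichlet(5/2, 15/4, 5, 5/2, 9/2)
obs 4: x=1 → posterior Dirichlet(5/2, 19/4, 5, 5/2, 9/2)
obs 5: x=1 → posterior Dirichlet(5/2, 23/4, 5, 5/2, 9/2)
obs 6: x=3 → posterior Dirichlet(5/2, 23/4, 5, 7/2, 9/2)
obs 7: x=4 → posterior Dirichlet(5/2, 23/4, 5, 7/2, 11/2)
obs 8: x=3 → posterior Dirichlet(5/2, 23/4, 5, 9/2, 11/2)
obs 9: x=1 → posterior Dirichlet(5/2, 27/4, 5, 9/2, 11/2)
obs 10: x=1 → posterior Dirichlet(5/2, 31/4, 5, 9/2, 11/2)
obs 11: x=0 → posterior Dirichlet(7/2, 31/4, 5, 9/2, 11/2)
obs 12: x=0 → posterior Dirichlet(9/2, 31/4, 5, 9/2, 11/2)

k = 3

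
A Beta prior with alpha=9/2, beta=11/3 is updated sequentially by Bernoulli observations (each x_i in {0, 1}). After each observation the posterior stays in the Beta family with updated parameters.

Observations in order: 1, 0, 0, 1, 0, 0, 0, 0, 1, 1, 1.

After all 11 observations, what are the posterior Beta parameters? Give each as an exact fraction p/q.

obs 1: x=1 → posterior Beta(11/2, 11/3)
obs 2: x=0 → posterior Beta(11/2, 14/3)
obs 3: x=0 → posterior Beta(11/2, 17/3)
obs 4: x=1 → posterior Beta(13/2, 17/3)
obs 5: x=0 → posterior Beta(13/2, 20/3)
obs 6: x=0 → posterior Beta(13/2, 23/3)
obs 7: x=0 → posterior Beta(13/2, 26/3)
obs 8: x=0 → posterior Beta(13/2, 29/3)
obs 9: x=1 → posterior Beta(15/2, 29/3)
obs 10: x=1 → posterior Beta(17/2, 29/3)
obs 11: x=1 → posterior Beta(19/2, 29/3)

alpha=19/2, beta=29/3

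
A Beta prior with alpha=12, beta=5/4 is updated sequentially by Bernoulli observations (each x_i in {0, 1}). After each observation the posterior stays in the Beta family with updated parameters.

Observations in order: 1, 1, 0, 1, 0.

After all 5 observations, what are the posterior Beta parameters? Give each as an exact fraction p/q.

obs 1: x=1 → posterior Beta(13, 5/4)
obs 2: x=1 → posterior Beta(14, 5/4)
obs 3: x=0 → posterior Beta(14, 9/4)
obs 4: x=1 → posterior Beta(15, 9/4)
obs 5: x=0 → posterior Beta(15, 13/4)

alpha=15, beta=13/4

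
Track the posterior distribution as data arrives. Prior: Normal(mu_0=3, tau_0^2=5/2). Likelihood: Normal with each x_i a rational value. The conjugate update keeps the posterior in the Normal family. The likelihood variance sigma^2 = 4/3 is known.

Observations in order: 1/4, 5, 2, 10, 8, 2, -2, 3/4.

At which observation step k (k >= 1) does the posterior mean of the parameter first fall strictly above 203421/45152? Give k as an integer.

obs 1: x=1/4 → posterior Normal(111/92, 20/23)
obs 2: x=5 → posterior Normal(411/152, 10/19)
obs 3: x=2 → posterior Normal(531/212, 20/53)
obs 4: x=10 → posterior Normal(1131/272, 5/17)
obs 5: x=8 → posterior Normal(1611/332, 20/83)
obs 6: x=2 → posterior Normal(1731/392, 10/49)
obs 7: x=-2 → posterior Normal(1611/452, 20/113)
obs 8: x=3/4 → posterior Normal(207/64, 5/32)

k = 5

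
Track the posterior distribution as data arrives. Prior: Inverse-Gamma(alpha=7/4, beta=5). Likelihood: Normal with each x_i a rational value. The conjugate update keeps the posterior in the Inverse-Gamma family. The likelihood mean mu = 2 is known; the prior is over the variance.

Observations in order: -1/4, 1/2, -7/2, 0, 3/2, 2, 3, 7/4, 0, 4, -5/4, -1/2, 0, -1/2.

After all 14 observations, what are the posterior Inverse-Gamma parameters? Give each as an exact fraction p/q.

alpha=35/4, beta=1407/32

obs 1: x=-1/4 → posterior Inverse-Gamma(9/4, 241/32)
obs 2: x=1/2 → posterior Inverse-Gamma(11/4, 277/32)
obs 3: x=-7/2 → posterior Inverse-Gamma(13/4, 761/32)
obs 4: x=0 → posterior Inverse-Gamma(15/4, 825/32)
obs 5: x=3/2 → posterior Inverse-Gamma(17/4, 829/32)
obs 6: x=2 → posterior Inverse-Gamma(19/4, 829/32)
obs 7: x=3 → posterior Inverse-Gamma(21/4, 845/32)
obs 8: x=7/4 → posterior Inverse-Gamma(23/4, 423/16)
obs 9: x=0 → posterior Inverse-Gamma(25/4, 455/16)
obs 10: x=4 → posterior Inverse-Gamma(27/4, 487/16)
obs 11: x=-5/4 → posterior Inverse-Gamma(29/4, 1143/32)
obs 12: x=-1/2 → posterior Inverse-Gamma(31/4, 1243/32)
obs 13: x=0 → posterior Inverse-Gamma(33/4, 1307/32)
obs 14: x=-1/2 → posterior Inverse-Gamma(35/4, 1407/32)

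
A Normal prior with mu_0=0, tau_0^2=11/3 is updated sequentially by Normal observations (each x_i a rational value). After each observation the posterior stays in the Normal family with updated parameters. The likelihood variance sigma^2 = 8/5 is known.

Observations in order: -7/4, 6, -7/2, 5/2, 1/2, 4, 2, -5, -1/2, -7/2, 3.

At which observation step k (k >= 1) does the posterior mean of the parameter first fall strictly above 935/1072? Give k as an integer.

k = 2

obs 1: x=-7/4 → posterior Normal(-385/316, 88/79)
obs 2: x=6 → posterior Normal(935/536, 44/67)
obs 3: x=-7/2 → posterior Normal(55/252, 88/189)
obs 4: x=5/2 → posterior Normal(715/976, 22/61)
obs 5: x=1/2 → posterior Normal(825/1196, 88/299)
obs 6: x=4 → posterior Normal(1705/1416, 44/177)
obs 7: x=2 → posterior Normal(2145/1636, 88/409)
obs 8: x=-5 → posterior Normal(1045/1856, 11/58)
obs 9: x=-1/2 → posterior Normal(935/2076, 88/519)
obs 10: x=-7/2 → posterior Normal(165/2296, 44/287)
obs 11: x=3 → posterior Normal(825/2516, 88/629)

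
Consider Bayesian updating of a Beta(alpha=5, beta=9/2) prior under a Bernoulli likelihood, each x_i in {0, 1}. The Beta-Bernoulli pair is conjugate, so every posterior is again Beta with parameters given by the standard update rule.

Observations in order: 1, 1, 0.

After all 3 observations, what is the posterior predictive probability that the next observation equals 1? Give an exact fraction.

14/25

obs 1: x=1 → posterior Beta(6, 9/2)
obs 2: x=1 → posterior Beta(7, 9/2)
obs 3: x=0 → posterior Beta(7, 11/2)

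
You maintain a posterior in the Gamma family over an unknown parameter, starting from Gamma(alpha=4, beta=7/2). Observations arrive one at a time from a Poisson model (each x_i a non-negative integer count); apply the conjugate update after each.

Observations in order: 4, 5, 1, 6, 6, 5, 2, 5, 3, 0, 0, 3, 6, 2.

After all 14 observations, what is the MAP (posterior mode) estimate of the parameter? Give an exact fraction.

obs 1: x=4 → posterior Gamma(8, 9/2)
obs 2: x=5 → posterior Gamma(13, 11/2)
obs 3: x=1 → posterior Gamma(14, 13/2)
obs 4: x=6 → posterior Gamma(20, 15/2)
obs 5: x=6 → posterior Gamma(26, 17/2)
obs 6: x=5 → posterior Gamma(31, 19/2)
obs 7: x=2 → posterior Gamma(33, 21/2)
obs 8: x=5 → posterior Gamma(38, 23/2)
obs 9: x=3 → posterior Gamma(41, 25/2)
obs 10: x=0 → posterior Gamma(41, 27/2)
obs 11: x=0 → posterior Gamma(41, 29/2)
obs 12: x=3 → posterior Gamma(44, 31/2)
obs 13: x=6 → posterior Gamma(50, 33/2)
obs 14: x=2 → posterior Gamma(52, 35/2)

102/35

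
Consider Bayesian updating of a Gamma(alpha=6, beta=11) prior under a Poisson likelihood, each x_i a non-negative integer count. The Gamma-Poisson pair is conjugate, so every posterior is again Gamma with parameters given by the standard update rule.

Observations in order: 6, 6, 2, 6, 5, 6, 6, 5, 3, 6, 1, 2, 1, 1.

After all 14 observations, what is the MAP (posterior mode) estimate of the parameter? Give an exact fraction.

61/25

obs 1: x=6 → posterior Gamma(12, 12)
obs 2: x=6 → posterior Gamma(18, 13)
obs 3: x=2 → posterior Gamma(20, 14)
obs 4: x=6 → posterior Gamma(26, 15)
obs 5: x=5 → posterior Gamma(31, 16)
obs 6: x=6 → posterior Gamma(37, 17)
obs 7: x=6 → posterior Gamma(43, 18)
obs 8: x=5 → posterior Gamma(48, 19)
obs 9: x=3 → posterior Gamma(51, 20)
obs 10: x=6 → posterior Gamma(57, 21)
obs 11: x=1 → posterior Gamma(58, 22)
obs 12: x=2 → posterior Gamma(60, 23)
obs 13: x=1 → posterior Gamma(61, 24)
obs 14: x=1 → posterior Gamma(62, 25)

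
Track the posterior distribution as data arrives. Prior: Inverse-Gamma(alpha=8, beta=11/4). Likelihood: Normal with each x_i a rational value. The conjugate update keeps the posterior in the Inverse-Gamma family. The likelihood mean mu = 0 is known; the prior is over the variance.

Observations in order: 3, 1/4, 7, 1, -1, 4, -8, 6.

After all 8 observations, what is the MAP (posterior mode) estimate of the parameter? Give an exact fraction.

obs 1: x=3 → posterior Inverse-Gamma(17/2, 29/4)
obs 2: x=1/4 → posterior Inverse-Gamma(9, 233/32)
obs 3: x=7 → posterior Inverse-Gamma(19/2, 1017/32)
obs 4: x=1 → posterior Inverse-Gamma(10, 1033/32)
obs 5: x=-1 → posterior Inverse-Gamma(21/2, 1049/32)
obs 6: x=4 → posterior Inverse-Gamma(11, 1305/32)
obs 7: x=-8 → posterior Inverse-Gamma(23/2, 2329/32)
obs 8: x=6 → posterior Inverse-Gamma(12, 2905/32)

2905/416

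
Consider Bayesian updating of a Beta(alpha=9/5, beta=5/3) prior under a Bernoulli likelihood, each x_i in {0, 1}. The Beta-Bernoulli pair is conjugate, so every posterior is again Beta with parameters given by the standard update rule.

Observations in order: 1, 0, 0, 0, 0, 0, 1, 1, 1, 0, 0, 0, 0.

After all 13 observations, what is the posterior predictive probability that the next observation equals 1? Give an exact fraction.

87/247

obs 1: x=1 → posterior Beta(14/5, 5/3)
obs 2: x=0 → posterior Beta(14/5, 8/3)
obs 3: x=0 → posterior Beta(14/5, 11/3)
obs 4: x=0 → posterior Beta(14/5, 14/3)
obs 5: x=0 → posterior Beta(14/5, 17/3)
obs 6: x=0 → posterior Beta(14/5, 20/3)
obs 7: x=1 → posterior Beta(19/5, 20/3)
obs 8: x=1 → posterior Beta(24/5, 20/3)
obs 9: x=1 → posterior Beta(29/5, 20/3)
obs 10: x=0 → posterior Beta(29/5, 23/3)
obs 11: x=0 → posterior Beta(29/5, 26/3)
obs 12: x=0 → posterior Beta(29/5, 29/3)
obs 13: x=0 → posterior Beta(29/5, 32/3)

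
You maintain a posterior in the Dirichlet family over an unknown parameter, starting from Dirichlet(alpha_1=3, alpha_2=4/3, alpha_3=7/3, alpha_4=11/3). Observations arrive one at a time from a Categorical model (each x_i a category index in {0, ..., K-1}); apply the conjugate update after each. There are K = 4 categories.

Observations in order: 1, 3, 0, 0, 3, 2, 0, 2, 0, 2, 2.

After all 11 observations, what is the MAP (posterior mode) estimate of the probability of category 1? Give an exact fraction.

1/13

obs 1: x=1 → posterior Dirichlet(3, 7/3, 7/3, 11/3)
obs 2: x=3 → posterior Dirichlet(3, 7/3, 7/3, 14/3)
obs 3: x=0 → posterior Dirichlet(4, 7/3, 7/3, 14/3)
obs 4: x=0 → posterior Dirichlet(5, 7/3, 7/3, 14/3)
obs 5: x=3 → posterior Dirichlet(5, 7/3, 7/3, 17/3)
obs 6: x=2 → posterior Dirichlet(5, 7/3, 10/3, 17/3)
obs 7: x=0 → posterior Dirichlet(6, 7/3, 10/3, 17/3)
obs 8: x=2 → posterior Dirichlet(6, 7/3, 13/3, 17/3)
obs 9: x=0 → posterior Dirichlet(7, 7/3, 13/3, 17/3)
obs 10: x=2 → posterior Dirichlet(7, 7/3, 16/3, 17/3)
obs 11: x=2 → posterior Dirichlet(7, 7/3, 19/3, 17/3)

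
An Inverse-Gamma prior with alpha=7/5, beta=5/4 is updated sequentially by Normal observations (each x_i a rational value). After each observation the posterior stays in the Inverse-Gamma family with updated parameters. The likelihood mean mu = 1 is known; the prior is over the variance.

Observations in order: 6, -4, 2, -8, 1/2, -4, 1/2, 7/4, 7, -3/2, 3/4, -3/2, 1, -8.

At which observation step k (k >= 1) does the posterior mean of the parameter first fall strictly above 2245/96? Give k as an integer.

k = 4

obs 1: x=6 → posterior Inverse-Gamma(19/10, 55/4)
obs 2: x=-4 → posterior Inverse-Gamma(12/5, 105/4)
obs 3: x=2 → posterior Inverse-Gamma(29/10, 107/4)
obs 4: x=-8 → posterior Inverse-Gamma(17/5, 269/4)
obs 5: x=1/2 → posterior Inverse-Gamma(39/10, 539/8)
obs 6: x=-4 → posterior Inverse-Gamma(22/5, 639/8)
obs 7: x=1/2 → posterior Inverse-Gamma(49/10, 80)
obs 8: x=7/4 → posterior Inverse-Gamma(27/5, 2569/32)
obs 9: x=7 → posterior Inverse-Gamma(59/10, 3145/32)
obs 10: x=-3/2 → posterior Inverse-Gamma(32/5, 3245/32)
obs 11: x=3/4 → posterior Inverse-Gamma(69/10, 1623/16)
obs 12: x=-3/2 → posterior Inverse-Gamma(37/5, 1673/16)
obs 13: x=1 → posterior Inverse-Gamma(79/10, 1673/16)
obs 14: x=-8 → posterior Inverse-Gamma(42/5, 2321/16)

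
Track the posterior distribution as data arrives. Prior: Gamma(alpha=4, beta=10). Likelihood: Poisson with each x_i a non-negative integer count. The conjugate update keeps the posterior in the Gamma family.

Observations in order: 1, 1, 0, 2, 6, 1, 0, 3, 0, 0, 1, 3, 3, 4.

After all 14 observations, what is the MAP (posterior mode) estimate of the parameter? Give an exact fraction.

7/6

obs 1: x=1 → posterior Gamma(5, 11)
obs 2: x=1 → posterior Gamma(6, 12)
obs 3: x=0 → posterior Gamma(6, 13)
obs 4: x=2 → posterior Gamma(8, 14)
obs 5: x=6 → posterior Gamma(14, 15)
obs 6: x=1 → posterior Gamma(15, 16)
obs 7: x=0 → posterior Gamma(15, 17)
obs 8: x=3 → posterior Gamma(18, 18)
obs 9: x=0 → posterior Gamma(18, 19)
obs 10: x=0 → posterior Gamma(18, 20)
obs 11: x=1 → posterior Gamma(19, 21)
obs 12: x=3 → posterior Gamma(22, 22)
obs 13: x=3 → posterior Gamma(25, 23)
obs 14: x=4 → posterior Gamma(29, 24)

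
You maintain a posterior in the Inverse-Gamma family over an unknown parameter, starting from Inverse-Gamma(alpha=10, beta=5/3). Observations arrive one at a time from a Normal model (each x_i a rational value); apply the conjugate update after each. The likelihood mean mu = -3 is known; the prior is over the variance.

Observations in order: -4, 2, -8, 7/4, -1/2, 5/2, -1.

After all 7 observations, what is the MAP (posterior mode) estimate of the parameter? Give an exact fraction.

5635/1392

obs 1: x=-4 → posterior Inverse-Gamma(21/2, 13/6)
obs 2: x=2 → posterior Inverse-Gamma(11, 44/3)
obs 3: x=-8 → posterior Inverse-Gamma(23/2, 163/6)
obs 4: x=7/4 → posterior Inverse-Gamma(12, 3691/96)
obs 5: x=-1/2 → posterior Inverse-Gamma(25/2, 3991/96)
obs 6: x=5/2 → posterior Inverse-Gamma(13, 5443/96)
obs 7: x=-1 → posterior Inverse-Gamma(27/2, 5635/96)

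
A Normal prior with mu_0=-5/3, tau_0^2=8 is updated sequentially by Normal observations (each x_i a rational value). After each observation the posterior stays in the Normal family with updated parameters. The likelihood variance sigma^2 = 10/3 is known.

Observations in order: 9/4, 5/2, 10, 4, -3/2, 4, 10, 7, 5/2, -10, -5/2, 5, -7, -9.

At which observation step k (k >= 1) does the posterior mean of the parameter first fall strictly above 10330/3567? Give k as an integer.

k = 3

obs 1: x=9/4 → posterior Normal(56/51, 40/17)
obs 2: x=5/2 → posterior Normal(146/87, 40/29)
obs 3: x=10 → posterior Normal(506/123, 40/41)
obs 4: x=4 → posterior Normal(650/159, 40/53)
obs 5: x=-3/2 → posterior Normal(596/195, 8/13)
obs 6: x=4 → posterior Normal(740/231, 40/77)
obs 7: x=10 → posterior Normal(1100/267, 40/89)
obs 8: x=7 → posterior Normal(1352/303, 40/101)
obs 9: x=5/2 → posterior Normal(1442/339, 40/113)
obs 10: x=-10 → posterior Normal(1082/375, 8/25)
obs 11: x=-5/2 → posterior Normal(992/411, 40/137)
obs 12: x=5 → posterior Normal(1172/447, 40/149)
obs 13: x=-7 → posterior Normal(40/21, 40/161)
obs 14: x=-9 → posterior Normal(596/519, 40/173)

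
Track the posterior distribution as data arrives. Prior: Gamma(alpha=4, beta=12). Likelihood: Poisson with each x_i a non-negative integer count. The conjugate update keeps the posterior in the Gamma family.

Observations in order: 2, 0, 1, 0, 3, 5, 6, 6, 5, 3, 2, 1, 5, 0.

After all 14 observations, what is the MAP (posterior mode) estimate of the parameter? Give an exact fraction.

21/13

obs 1: x=2 → posterior Gamma(6, 13)
obs 2: x=0 → posterior Gamma(6, 14)
obs 3: x=1 → posterior Gamma(7, 15)
obs 4: x=0 → posterior Gamma(7, 16)
obs 5: x=3 → posterior Gamma(10, 17)
obs 6: x=5 → posterior Gamma(15, 18)
obs 7: x=6 → posterior Gamma(21, 19)
obs 8: x=6 → posterior Gamma(27, 20)
obs 9: x=5 → posterior Gamma(32, 21)
obs 10: x=3 → posterior Gamma(35, 22)
obs 11: x=2 → posterior Gamma(37, 23)
obs 12: x=1 → posterior Gamma(38, 24)
obs 13: x=5 → posterior Gamma(43, 25)
obs 14: x=0 → posterior Gamma(43, 26)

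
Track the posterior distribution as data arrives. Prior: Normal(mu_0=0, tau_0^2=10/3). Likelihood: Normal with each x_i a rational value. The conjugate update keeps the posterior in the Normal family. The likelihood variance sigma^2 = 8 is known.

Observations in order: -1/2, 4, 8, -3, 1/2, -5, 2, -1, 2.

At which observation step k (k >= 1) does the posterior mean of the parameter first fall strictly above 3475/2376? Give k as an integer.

k = 3

obs 1: x=-1/2 → posterior Normal(-5/34, 40/17)
obs 2: x=4 → posterior Normal(35/44, 20/11)
obs 3: x=8 → posterior Normal(115/54, 40/27)
obs 4: x=-3 → posterior Normal(85/64, 5/4)
obs 5: x=1/2 → posterior Normal(45/37, 40/37)
obs 6: x=-5 → posterior Normal(10/21, 20/21)
obs 7: x=2 → posterior Normal(30/47, 40/47)
obs 8: x=-1 → posterior Normal(25/52, 10/13)
obs 9: x=2 → posterior Normal(35/57, 40/57)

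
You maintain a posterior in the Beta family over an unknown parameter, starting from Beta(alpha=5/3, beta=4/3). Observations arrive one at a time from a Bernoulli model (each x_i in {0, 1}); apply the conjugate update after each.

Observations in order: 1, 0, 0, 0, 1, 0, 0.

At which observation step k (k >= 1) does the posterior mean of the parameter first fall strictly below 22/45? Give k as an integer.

k = 3

obs 1: x=1 → posterior Beta(8/3, 4/3)
obs 2: x=0 → posterior Beta(8/3, 7/3)
obs 3: x=0 → posterior Beta(8/3, 10/3)
obs 4: x=0 → posterior Beta(8/3, 13/3)
obs 5: x=1 → posterior Beta(11/3, 13/3)
obs 6: x=0 → posterior Beta(11/3, 16/3)
obs 7: x=0 → posterior Beta(11/3, 19/3)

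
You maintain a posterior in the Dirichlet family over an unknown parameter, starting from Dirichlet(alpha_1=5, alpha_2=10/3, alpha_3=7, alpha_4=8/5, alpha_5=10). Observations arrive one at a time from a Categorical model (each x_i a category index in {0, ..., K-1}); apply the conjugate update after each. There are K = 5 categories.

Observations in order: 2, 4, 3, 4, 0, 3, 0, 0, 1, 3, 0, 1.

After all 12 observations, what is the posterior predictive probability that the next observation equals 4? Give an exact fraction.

obs 1: x=2 → posterior Dirichlet(5, 10/3, 8, 8/5, 10)
obs 2: x=4 → posterior Dirichlet(5, 10/3, 8, 8/5, 11)
obs 3: x=3 → posterior Dirichlet(5, 10/3, 8, 13/5, 11)
obs 4: x=4 → posterior Dirichlet(5, 10/3, 8, 13/5, 12)
obs 5: x=0 → posterior Dirichlet(6, 10/3, 8, 13/5, 12)
obs 6: x=3 → posterior Dirichlet(6, 10/3, 8, 18/5, 12)
obs 7: x=0 → posterior Dirichlet(7, 10/3, 8, 18/5, 12)
obs 8: x=0 → posterior Dirichlet(8, 10/3, 8, 18/5, 12)
obs 9: x=1 → posterior Dirichlet(8, 13/3, 8, 18/5, 12)
obs 10: x=3 → posterior Dirichlet(8, 13/3, 8, 23/5, 12)
obs 11: x=0 → posterior Dirichlet(9, 13/3, 8, 23/5, 12)
obs 12: x=1 → posterior Dirichlet(9, 16/3, 8, 23/5, 12)

45/146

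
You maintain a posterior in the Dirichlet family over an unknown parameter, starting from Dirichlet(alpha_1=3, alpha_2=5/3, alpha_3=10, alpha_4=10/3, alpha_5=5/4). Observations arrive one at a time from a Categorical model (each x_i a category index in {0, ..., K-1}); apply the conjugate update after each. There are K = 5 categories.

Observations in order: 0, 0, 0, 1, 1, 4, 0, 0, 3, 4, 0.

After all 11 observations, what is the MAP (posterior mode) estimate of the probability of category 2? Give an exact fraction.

36/101

obs 1: x=0 → posterior Dirichlet(4, 5/3, 10, 10/3, 5/4)
obs 2: x=0 → posterior Dirichlet(5, 5/3, 10, 10/3, 5/4)
obs 3: x=0 → posterior Dirichlet(6, 5/3, 10, 10/3, 5/4)
obs 4: x=1 → posterior Dirichlet(6, 8/3, 10, 10/3, 5/4)
obs 5: x=1 → posterior Dirichlet(6, 11/3, 10, 10/3, 5/4)
obs 6: x=4 → posterior Dirichlet(6, 11/3, 10, 10/3, 9/4)
obs 7: x=0 → posterior Dirichlet(7, 11/3, 10, 10/3, 9/4)
obs 8: x=0 → posterior Dirichlet(8, 11/3, 10, 10/3, 9/4)
obs 9: x=3 → posterior Dirichlet(8, 11/3, 10, 13/3, 9/4)
obs 10: x=4 → posterior Dirichlet(8, 11/3, 10, 13/3, 13/4)
obs 11: x=0 → posterior Dirichlet(9, 11/3, 10, 13/3, 13/4)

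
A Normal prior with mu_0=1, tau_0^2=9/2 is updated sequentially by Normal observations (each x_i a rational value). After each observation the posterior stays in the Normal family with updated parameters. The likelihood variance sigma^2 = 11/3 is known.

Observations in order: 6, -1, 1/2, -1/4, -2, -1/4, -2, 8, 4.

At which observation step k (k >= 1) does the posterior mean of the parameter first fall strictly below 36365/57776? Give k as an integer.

k = 6

obs 1: x=6 → posterior Normal(184/49, 99/49)
obs 2: x=-1 → posterior Normal(157/76, 99/76)
obs 3: x=1/2 → posterior Normal(341/206, 99/103)
obs 4: x=-1/4 → posterior Normal(131/104, 99/130)
obs 5: x=-2 → posterior Normal(439/628, 99/157)
obs 6: x=-1/4 → posterior Normal(103/184, 99/184)
obs 7: x=-2 → posterior Normal(49/211, 99/211)
obs 8: x=8 → posterior Normal(265/238, 99/238)
obs 9: x=4 → posterior Normal(373/265, 99/265)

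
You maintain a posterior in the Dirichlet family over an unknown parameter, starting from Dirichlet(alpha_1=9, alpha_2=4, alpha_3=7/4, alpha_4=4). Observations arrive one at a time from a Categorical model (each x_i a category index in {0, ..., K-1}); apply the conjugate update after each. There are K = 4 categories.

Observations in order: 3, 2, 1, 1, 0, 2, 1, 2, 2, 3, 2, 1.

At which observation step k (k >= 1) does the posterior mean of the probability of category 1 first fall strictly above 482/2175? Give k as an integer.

obs 1: x=3 → posterior Dirichlet(9, 4, 7/4, 5)
obs 2: x=2 → posterior Dirichlet(9, 4, 11/4, 5)
obs 3: x=1 → posterior Dirichlet(9, 5, 11/4, 5)
obs 4: x=1 → posterior Dirichlet(9, 6, 11/4, 5)
obs 5: x=0 → posterior Dirichlet(10, 6, 11/4, 5)
obs 6: x=2 → posterior Dirichlet(10, 6, 15/4, 5)
obs 7: x=1 → posterior Dirichlet(10, 7, 15/4, 5)
obs 8: x=2 → posterior Dirichlet(10, 7, 19/4, 5)
obs 9: x=2 → posterior Dirichlet(10, 7, 23/4, 5)
obs 10: x=3 → posterior Dirichlet(10, 7, 23/4, 6)
obs 11: x=2 → posterior Dirichlet(10, 7, 27/4, 6)
obs 12: x=1 → posterior Dirichlet(10, 8, 27/4, 6)

k = 3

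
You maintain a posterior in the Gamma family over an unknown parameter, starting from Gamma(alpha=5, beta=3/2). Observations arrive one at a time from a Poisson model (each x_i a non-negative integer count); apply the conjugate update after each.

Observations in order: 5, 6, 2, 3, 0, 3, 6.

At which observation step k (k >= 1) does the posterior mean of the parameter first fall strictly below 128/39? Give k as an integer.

obs 1: x=5 → posterior Gamma(10, 5/2)
obs 2: x=6 → posterior Gamma(16, 7/2)
obs 3: x=2 → posterior Gamma(18, 9/2)
obs 4: x=3 → posterior Gamma(21, 11/2)
obs 5: x=0 → posterior Gamma(21, 13/2)
obs 6: x=3 → posterior Gamma(24, 15/2)
obs 7: x=6 → posterior Gamma(30, 17/2)

k = 5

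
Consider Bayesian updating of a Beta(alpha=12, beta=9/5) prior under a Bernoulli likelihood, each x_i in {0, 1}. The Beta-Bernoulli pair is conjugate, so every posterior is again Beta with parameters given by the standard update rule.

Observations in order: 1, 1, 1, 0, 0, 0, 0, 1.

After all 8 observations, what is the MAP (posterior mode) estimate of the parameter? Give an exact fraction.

25/33

obs 1: x=1 → posterior Beta(13, 9/5)
obs 2: x=1 → posterior Beta(14, 9/5)
obs 3: x=1 → posterior Beta(15, 9/5)
obs 4: x=0 → posterior Beta(15, 14/5)
obs 5: x=0 → posterior Beta(15, 19/5)
obs 6: x=0 → posterior Beta(15, 24/5)
obs 7: x=0 → posterior Beta(15, 29/5)
obs 8: x=1 → posterior Beta(16, 29/5)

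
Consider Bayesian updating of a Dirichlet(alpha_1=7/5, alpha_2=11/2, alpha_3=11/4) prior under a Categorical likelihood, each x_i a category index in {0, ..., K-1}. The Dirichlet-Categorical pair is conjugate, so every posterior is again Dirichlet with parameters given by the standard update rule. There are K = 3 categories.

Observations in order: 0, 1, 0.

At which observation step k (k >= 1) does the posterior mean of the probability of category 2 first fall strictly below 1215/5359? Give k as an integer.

k = 3

obs 1: x=0 → posterior Dirichlet(12/5, 11/2, 11/4)
obs 2: x=1 → posterior Dirichlet(12/5, 13/2, 11/4)
obs 3: x=0 → posterior Dirichlet(17/5, 13/2, 11/4)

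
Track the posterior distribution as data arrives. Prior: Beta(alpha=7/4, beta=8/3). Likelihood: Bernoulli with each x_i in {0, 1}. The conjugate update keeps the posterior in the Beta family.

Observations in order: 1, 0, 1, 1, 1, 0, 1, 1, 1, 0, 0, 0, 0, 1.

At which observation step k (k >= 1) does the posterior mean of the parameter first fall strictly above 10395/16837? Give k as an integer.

obs 1: x=1 → posterior Beta(11/4, 8/3)
obs 2: x=0 → posterior Beta(11/4, 11/3)
obs 3: x=1 → posterior Beta(15/4, 11/3)
obs 4: x=1 → posterior Beta(19/4, 11/3)
obs 5: x=1 → posterior Beta(23/4, 11/3)
obs 6: x=0 → posterior Beta(23/4, 14/3)
obs 7: x=1 → posterior Beta(27/4, 14/3)
obs 8: x=1 → posterior Beta(31/4, 14/3)
obs 9: x=1 → posterior Beta(35/4, 14/3)
obs 10: x=0 → posterior Beta(35/4, 17/3)
obs 11: x=0 → posterior Beta(35/4, 20/3)
obs 12: x=0 → posterior Beta(35/4, 23/3)
obs 13: x=0 → posterior Beta(35/4, 26/3)
obs 14: x=1 → posterior Beta(39/4, 26/3)

k = 8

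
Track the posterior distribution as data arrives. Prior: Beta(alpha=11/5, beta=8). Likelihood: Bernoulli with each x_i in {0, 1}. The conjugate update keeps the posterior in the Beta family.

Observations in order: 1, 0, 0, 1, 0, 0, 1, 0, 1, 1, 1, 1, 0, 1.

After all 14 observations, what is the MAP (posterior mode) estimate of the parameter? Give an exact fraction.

obs 1: x=1 → posterior Beta(16/5, 8)
obs 2: x=0 → posterior Beta(16/5, 9)
obs 3: x=0 → posterior Beta(16/5, 10)
obs 4: x=1 → posterior Beta(21/5, 10)
obs 5: x=0 → posterior Beta(21/5, 11)
obs 6: x=0 → posterior Beta(21/5, 12)
obs 7: x=1 → posterior Beta(26/5, 12)
obs 8: x=0 → posterior Beta(26/5, 13)
obs 9: x=1 → posterior Beta(31/5, 13)
obs 10: x=1 → posterior Beta(36/5, 13)
obs 11: x=1 → posterior Beta(41/5, 13)
obs 12: x=1 → posterior Beta(46/5, 13)
obs 13: x=0 → posterior Beta(46/5, 14)
obs 14: x=1 → posterior Beta(51/5, 14)

46/111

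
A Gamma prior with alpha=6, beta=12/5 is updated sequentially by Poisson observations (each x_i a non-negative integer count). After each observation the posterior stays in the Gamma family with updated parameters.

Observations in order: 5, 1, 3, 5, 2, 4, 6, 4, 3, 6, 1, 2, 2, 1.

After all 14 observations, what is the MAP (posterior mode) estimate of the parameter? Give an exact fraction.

125/41

obs 1: x=5 → posterior Gamma(11, 17/5)
obs 2: x=1 → posterior Gamma(12, 22/5)
obs 3: x=3 → posterior Gamma(15, 27/5)
obs 4: x=5 → posterior Gamma(20, 32/5)
obs 5: x=2 → posterior Gamma(22, 37/5)
obs 6: x=4 → posterior Gamma(26, 42/5)
obs 7: x=6 → posterior Gamma(32, 47/5)
obs 8: x=4 → posterior Gamma(36, 52/5)
obs 9: x=3 → posterior Gamma(39, 57/5)
obs 10: x=6 → posterior Gamma(45, 62/5)
obs 11: x=1 → posterior Gamma(46, 67/5)
obs 12: x=2 → posterior Gamma(48, 72/5)
obs 13: x=2 → posterior Gamma(50, 77/5)
obs 14: x=1 → posterior Gamma(51, 82/5)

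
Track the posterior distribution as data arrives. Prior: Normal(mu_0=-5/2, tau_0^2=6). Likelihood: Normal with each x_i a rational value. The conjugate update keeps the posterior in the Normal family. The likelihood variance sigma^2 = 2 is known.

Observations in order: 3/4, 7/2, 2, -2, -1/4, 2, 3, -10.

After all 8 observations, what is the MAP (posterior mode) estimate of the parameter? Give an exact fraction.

obs 1: x=3/4 → posterior Normal(-1/16, 3/2)
obs 2: x=7/2 → posterior Normal(41/28, 6/7)
obs 3: x=2 → posterior Normal(13/8, 3/5)
obs 4: x=-2 → posterior Normal(41/52, 6/13)
obs 5: x=-1/4 → posterior Normal(19/32, 3/8)
obs 6: x=2 → posterior Normal(31/38, 6/19)
obs 7: x=3 → posterior Normal(49/44, 3/11)
obs 8: x=-10 → posterior Normal(-11/50, 6/25)

-11/50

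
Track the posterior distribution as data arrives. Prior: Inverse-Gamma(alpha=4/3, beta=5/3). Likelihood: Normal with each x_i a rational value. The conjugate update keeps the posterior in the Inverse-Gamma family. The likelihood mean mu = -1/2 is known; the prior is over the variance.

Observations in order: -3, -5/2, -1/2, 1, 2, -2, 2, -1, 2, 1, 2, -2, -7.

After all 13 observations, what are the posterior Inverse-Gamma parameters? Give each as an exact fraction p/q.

obs 1: x=-3 → posterior Inverse-Gamma(11/6, 115/24)
obs 2: x=-5/2 → posterior Inverse-Gamma(7/3, 163/24)
obs 3: x=-1/2 → posterior Inverse-Gamma(17/6, 163/24)
obs 4: x=1 → posterior Inverse-Gamma(10/3, 95/12)
obs 5: x=2 → posterior Inverse-Gamma(23/6, 265/24)
obs 6: x=-2 → posterior Inverse-Gamma(13/3, 73/6)
obs 7: x=2 → posterior Inverse-Gamma(29/6, 367/24)
obs 8: x=-1 → posterior Inverse-Gamma(16/3, 185/12)
obs 9: x=2 → posterior Inverse-Gamma(35/6, 445/24)
obs 10: x=1 → posterior Inverse-Gamma(19/3, 59/3)
obs 11: x=2 → posterior Inverse-Gamma(41/6, 547/24)
obs 12: x=-2 → posterior Inverse-Gamma(22/3, 287/12)
obs 13: x=-7 → posterior Inverse-Gamma(47/6, 1081/24)

alpha=47/6, beta=1081/24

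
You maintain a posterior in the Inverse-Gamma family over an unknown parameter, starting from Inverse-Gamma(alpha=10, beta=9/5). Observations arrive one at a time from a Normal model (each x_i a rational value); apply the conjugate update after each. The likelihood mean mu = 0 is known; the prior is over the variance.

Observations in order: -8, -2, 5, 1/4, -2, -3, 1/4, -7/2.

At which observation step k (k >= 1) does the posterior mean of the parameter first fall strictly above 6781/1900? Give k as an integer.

obs 1: x=-8 → posterior Inverse-Gamma(21/2, 169/5)
obs 2: x=-2 → posterior Inverse-Gamma(11, 179/5)
obs 3: x=5 → posterior Inverse-Gamma(23/2, 483/10)
obs 4: x=1/4 → posterior Inverse-Gamma(12, 7733/160)
obs 5: x=-2 → posterior Inverse-Gamma(25/2, 8053/160)
obs 6: x=-3 → posterior Inverse-Gamma(13, 8773/160)
obs 7: x=1/4 → posterior Inverse-Gamma(27/2, 4389/80)
obs 8: x=-7/2 → posterior Inverse-Gamma(14, 4879/80)

k = 2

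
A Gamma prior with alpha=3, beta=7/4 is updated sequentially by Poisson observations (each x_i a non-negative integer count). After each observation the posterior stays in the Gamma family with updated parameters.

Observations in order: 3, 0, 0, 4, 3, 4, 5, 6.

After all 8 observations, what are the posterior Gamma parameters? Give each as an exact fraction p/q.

obs 1: x=3 → posterior Gamma(6, 11/4)
obs 2: x=0 → posterior Gamma(6, 15/4)
obs 3: x=0 → posterior Gamma(6, 19/4)
obs 4: x=4 → posterior Gamma(10, 23/4)
obs 5: x=3 → posterior Gamma(13, 27/4)
obs 6: x=4 → posterior Gamma(17, 31/4)
obs 7: x=5 → posterior Gamma(22, 35/4)
obs 8: x=6 → posterior Gamma(28, 39/4)

alpha=28, beta=39/4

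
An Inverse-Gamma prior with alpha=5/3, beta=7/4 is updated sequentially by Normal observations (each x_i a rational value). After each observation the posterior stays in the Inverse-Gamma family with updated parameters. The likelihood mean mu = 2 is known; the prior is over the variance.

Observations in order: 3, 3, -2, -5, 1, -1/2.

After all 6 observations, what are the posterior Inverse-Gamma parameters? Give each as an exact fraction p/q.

obs 1: x=3 → posterior Inverse-Gamma(13/6, 9/4)
obs 2: x=3 → posterior Inverse-Gamma(8/3, 11/4)
obs 3: x=-2 → posterior Inverse-Gamma(19/6, 43/4)
obs 4: x=-5 → posterior Inverse-Gamma(11/3, 141/4)
obs 5: x=1 → posterior Inverse-Gamma(25/6, 143/4)
obs 6: x=-1/2 → posterior Inverse-Gamma(14/3, 311/8)

alpha=14/3, beta=311/8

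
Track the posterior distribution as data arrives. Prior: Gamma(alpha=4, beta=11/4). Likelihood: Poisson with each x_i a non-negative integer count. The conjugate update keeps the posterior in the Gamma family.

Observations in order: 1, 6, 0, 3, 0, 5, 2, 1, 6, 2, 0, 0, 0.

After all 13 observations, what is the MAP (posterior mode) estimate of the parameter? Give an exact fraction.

obs 1: x=1 → posterior Gamma(5, 15/4)
obs 2: x=6 → posterior Gamma(11, 19/4)
obs 3: x=0 → posterior Gamma(11, 23/4)
obs 4: x=3 → posterior Gamma(14, 27/4)
obs 5: x=0 → posterior Gamma(14, 31/4)
obs 6: x=5 → posterior Gamma(19, 35/4)
obs 7: x=2 → posterior Gamma(21, 39/4)
obs 8: x=1 → posterior Gamma(22, 43/4)
obs 9: x=6 → posterior Gamma(28, 47/4)
obs 10: x=2 → posterior Gamma(30, 51/4)
obs 11: x=0 → posterior Gamma(30, 55/4)
obs 12: x=0 → posterior Gamma(30, 59/4)
obs 13: x=0 → posterior Gamma(30, 63/4)

116/63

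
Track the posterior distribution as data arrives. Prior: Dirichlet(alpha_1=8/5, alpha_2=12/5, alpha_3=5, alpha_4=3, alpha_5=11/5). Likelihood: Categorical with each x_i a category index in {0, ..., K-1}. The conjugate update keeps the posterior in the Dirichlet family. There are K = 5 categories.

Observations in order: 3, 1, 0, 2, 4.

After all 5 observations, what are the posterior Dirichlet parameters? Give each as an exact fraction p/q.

alpha_1=13/5, alpha_2=17/5, alpha_3=6, alpha_4=4, alpha_5=16/5

obs 1: x=3 → posterior Dirichlet(8/5, 12/5, 5, 4, 11/5)
obs 2: x=1 → posterior Dirichlet(8/5, 17/5, 5, 4, 11/5)
obs 3: x=0 → posterior Dirichlet(13/5, 17/5, 5, 4, 11/5)
obs 4: x=2 → posterior Dirichlet(13/5, 17/5, 6, 4, 11/5)
obs 5: x=4 → posterior Dirichlet(13/5, 17/5, 6, 4, 16/5)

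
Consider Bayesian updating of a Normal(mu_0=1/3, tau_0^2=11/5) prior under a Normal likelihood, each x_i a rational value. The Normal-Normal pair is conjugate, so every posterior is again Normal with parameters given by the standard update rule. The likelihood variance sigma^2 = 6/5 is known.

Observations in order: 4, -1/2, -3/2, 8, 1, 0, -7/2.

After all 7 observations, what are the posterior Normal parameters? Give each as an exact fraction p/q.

mu_0=169/166, tau_0^2=66/415

obs 1: x=4 → posterior Normal(46/17, 66/85)
obs 2: x=-1/2 → posterior Normal(81/56, 33/70)
obs 3: x=-3/2 → posterior Normal(8/13, 22/65)
obs 4: x=8 → posterior Normal(56/25, 33/125)
obs 5: x=1 → posterior Normal(123/61, 66/305)
obs 6: x=0 → posterior Normal(41/24, 11/60)
obs 7: x=-7/2 → posterior Normal(169/166, 66/415)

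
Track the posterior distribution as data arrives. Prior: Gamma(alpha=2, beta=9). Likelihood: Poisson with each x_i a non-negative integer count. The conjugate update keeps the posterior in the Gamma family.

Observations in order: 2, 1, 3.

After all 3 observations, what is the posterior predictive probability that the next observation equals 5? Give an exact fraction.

obs 1: x=2 → posterior Gamma(4, 10)
obs 2: x=1 → posterior Gamma(5, 11)
obs 3: x=3 → posterior Gamma(8, 12)

340545503232/302875106592253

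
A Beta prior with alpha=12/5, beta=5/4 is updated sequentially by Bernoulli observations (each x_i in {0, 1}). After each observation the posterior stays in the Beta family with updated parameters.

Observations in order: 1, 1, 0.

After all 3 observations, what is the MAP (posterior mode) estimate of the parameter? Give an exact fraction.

68/93

obs 1: x=1 → posterior Beta(17/5, 5/4)
obs 2: x=1 → posterior Beta(22/5, 5/4)
obs 3: x=0 → posterior Beta(22/5, 9/4)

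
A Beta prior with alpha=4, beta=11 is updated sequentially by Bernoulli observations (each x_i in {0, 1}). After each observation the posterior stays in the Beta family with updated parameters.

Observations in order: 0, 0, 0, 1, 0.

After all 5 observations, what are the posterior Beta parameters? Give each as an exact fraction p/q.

alpha=5, beta=15

obs 1: x=0 → posterior Beta(4, 12)
obs 2: x=0 → posterior Beta(4, 13)
obs 3: x=0 → posterior Beta(4, 14)
obs 4: x=1 → posterior Beta(5, 14)
obs 5: x=0 → posterior Beta(5, 15)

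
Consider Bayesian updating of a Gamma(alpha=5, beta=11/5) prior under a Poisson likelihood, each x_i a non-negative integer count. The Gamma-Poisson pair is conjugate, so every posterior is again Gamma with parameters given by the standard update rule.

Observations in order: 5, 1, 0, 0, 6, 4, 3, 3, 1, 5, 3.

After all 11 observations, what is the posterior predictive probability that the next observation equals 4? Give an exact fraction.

16390903129765221964591871572815724241209199563935705704919050496245760000/112288155707690524284921569184047598526949432199996966253201749159632164801

obs 1: x=5 → posterior Gamma(10, 16/5)
obs 2: x=1 → posterior Gamma(11, 21/5)
obs 3: x=0 → posterior Gamma(11, 26/5)
obs 4: x=0 → posterior Gamma(11, 31/5)
obs 5: x=6 → posterior Gamma(17, 36/5)
obs 6: x=4 → posterior Gamma(21, 41/5)
obs 7: x=3 → posterior Gamma(24, 46/5)
obs 8: x=3 → posterior Gamma(27, 51/5)
obs 9: x=1 → posterior Gamma(28, 56/5)
obs 10: x=5 → posterior Gamma(33, 61/5)
obs 11: x=3 → posterior Gamma(36, 66/5)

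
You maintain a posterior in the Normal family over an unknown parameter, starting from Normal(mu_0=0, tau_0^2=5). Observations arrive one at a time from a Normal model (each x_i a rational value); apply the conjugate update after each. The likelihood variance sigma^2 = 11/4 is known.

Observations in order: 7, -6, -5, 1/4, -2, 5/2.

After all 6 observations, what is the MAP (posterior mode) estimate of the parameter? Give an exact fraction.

obs 1: x=7 → posterior Normal(140/31, 55/31)
obs 2: x=-6 → posterior Normal(20/51, 55/51)
obs 3: x=-5 → posterior Normal(-80/71, 55/71)
obs 4: x=1/4 → posterior Normal(-75/91, 55/91)
obs 5: x=-2 → posterior Normal(-115/111, 55/111)
obs 6: x=5/2 → posterior Normal(-65/131, 55/131)

-65/131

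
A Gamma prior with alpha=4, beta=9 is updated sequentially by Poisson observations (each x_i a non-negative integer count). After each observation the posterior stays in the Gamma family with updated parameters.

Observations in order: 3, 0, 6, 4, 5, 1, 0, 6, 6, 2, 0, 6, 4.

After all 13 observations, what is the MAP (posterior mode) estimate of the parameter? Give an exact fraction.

obs 1: x=3 → posterior Gamma(7, 10)
obs 2: x=0 → posterior Gamma(7, 11)
obs 3: x=6 → posterior Gamma(13, 12)
obs 4: x=4 → posterior Gamma(17, 13)
obs 5: x=5 → posterior Gamma(22, 14)
obs 6: x=1 → posterior Gamma(23, 15)
obs 7: x=0 → posterior Gamma(23, 16)
obs 8: x=6 → posterior Gamma(29, 17)
obs 9: x=6 → posterior Gamma(35, 18)
obs 10: x=2 → posterior Gamma(37, 19)
obs 11: x=0 → posterior Gamma(37, 20)
obs 12: x=6 → posterior Gamma(43, 21)
obs 13: x=4 → posterior Gamma(47, 22)

23/11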